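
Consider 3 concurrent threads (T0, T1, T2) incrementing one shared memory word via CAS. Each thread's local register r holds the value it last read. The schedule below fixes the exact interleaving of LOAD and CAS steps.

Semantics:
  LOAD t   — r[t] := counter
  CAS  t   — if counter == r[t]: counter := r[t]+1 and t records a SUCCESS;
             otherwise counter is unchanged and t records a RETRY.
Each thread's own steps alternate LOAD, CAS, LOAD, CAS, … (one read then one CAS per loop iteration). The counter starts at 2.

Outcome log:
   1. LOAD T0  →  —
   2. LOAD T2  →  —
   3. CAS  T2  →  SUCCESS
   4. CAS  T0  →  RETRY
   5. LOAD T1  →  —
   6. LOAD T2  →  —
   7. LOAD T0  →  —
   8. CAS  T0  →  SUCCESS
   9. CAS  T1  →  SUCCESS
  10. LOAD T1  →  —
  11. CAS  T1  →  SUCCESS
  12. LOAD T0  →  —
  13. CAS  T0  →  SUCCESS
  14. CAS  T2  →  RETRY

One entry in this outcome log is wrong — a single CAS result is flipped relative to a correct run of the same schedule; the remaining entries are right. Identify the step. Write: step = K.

Reference trace:
T0 LOAD — after: cnt=2, r=2 — load
T2 LOAD — after: cnt=2, r=2 — load
T2 CAS — after: cnt=3, r=2 — ok
T0 CAS — after: cnt=3, r=2 — retry
T1 LOAD — after: cnt=3, r=3 — load
T2 LOAD — after: cnt=3, r=3 — load
T0 LOAD — after: cnt=3, r=3 — load
T0 CAS — after: cnt=4, r=3 — ok
T1 CAS — after: cnt=4, r=3 — retry
T1 LOAD — after: cnt=4, r=4 — load
T1 CAS — after: cnt=5, r=4 — ok
T0 LOAD — after: cnt=5, r=5 — load
T0 CAS — after: cnt=6, r=5 — ok
T2 CAS — after: cnt=6, r=3 — retry
Log disagrees first at step 9.

step = 9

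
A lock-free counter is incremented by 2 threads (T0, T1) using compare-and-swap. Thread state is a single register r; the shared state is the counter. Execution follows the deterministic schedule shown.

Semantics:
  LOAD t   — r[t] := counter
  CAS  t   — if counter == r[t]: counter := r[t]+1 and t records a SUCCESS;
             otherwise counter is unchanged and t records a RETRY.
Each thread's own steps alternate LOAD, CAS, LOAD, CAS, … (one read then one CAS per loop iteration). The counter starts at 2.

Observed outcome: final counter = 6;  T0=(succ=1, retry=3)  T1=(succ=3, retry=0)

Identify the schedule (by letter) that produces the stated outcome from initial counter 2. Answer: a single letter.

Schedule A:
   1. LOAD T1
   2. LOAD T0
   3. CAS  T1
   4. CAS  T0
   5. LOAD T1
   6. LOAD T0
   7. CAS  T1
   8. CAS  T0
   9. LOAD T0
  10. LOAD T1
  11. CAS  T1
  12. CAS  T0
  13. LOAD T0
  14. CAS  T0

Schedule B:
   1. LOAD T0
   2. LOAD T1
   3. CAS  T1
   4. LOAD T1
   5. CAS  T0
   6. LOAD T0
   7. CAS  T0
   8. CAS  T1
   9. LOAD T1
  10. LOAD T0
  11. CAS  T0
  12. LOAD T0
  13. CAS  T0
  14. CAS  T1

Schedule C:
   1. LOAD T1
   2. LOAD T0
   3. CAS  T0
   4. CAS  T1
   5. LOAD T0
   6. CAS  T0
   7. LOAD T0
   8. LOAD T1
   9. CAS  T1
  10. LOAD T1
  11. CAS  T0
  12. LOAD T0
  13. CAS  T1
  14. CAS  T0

Simulating candidate A:
1. LOAD T1 → mem=2 r[T1]=2 [LOAD]
2. LOAD T0 → mem=2 r[T0]=2 [LOAD]
3. CAS T1 → mem=3 r[T1]=2 [OK]
4. CAS T0 → mem=3 r[T0]=2 [RETRY]
5. LOAD T1 → mem=3 r[T1]=3 [LOAD]
6. LOAD T0 → mem=3 r[T0]=3 [LOAD]
7. CAS T1 → mem=4 r[T1]=3 [OK]
8. CAS T0 → mem=4 r[T0]=3 [RETRY]
9. LOAD T0 → mem=4 r[T0]=4 [LOAD]
10. LOAD T1 → mem=4 r[T1]=4 [LOAD]
11. CAS T1 → mem=5 r[T1]=4 [OK]
12. CAS T0 → mem=5 r[T0]=4 [RETRY]
13. LOAD T0 → mem=5 r[T0]=5 [LOAD]
14. CAS T0 → mem=6 r[T0]=5 [OK]

A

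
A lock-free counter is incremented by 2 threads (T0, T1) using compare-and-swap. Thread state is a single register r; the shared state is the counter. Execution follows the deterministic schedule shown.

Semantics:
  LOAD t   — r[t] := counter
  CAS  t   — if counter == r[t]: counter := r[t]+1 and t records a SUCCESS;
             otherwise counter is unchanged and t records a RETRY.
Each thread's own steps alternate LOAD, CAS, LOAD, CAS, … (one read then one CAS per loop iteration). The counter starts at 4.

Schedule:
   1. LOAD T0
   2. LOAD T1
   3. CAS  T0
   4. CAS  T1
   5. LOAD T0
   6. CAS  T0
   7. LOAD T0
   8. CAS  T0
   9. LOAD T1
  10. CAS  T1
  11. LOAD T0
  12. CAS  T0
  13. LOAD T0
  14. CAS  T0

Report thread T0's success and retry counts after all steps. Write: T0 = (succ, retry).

T0 LOAD — after: cnt=4, r=4 — load
T1 LOAD — after: cnt=4, r=4 — load
T0 CAS — after: cnt=5, r=4 — ok
T1 CAS — after: cnt=5, r=4 — retry
T0 LOAD — after: cnt=5, r=5 — load
T0 CAS — after: cnt=6, r=5 — ok
T0 LOAD — after: cnt=6, r=6 — load
T0 CAS — after: cnt=7, r=6 — ok
T1 LOAD — after: cnt=7, r=7 — load
T1 CAS — after: cnt=8, r=7 — ok
T0 LOAD — after: cnt=8, r=8 — load
T0 CAS — after: cnt=9, r=8 — ok
T0 LOAD — after: cnt=9, r=9 — load
T0 CAS — after: cnt=10, r=9 — ok

T0 = (5, 0)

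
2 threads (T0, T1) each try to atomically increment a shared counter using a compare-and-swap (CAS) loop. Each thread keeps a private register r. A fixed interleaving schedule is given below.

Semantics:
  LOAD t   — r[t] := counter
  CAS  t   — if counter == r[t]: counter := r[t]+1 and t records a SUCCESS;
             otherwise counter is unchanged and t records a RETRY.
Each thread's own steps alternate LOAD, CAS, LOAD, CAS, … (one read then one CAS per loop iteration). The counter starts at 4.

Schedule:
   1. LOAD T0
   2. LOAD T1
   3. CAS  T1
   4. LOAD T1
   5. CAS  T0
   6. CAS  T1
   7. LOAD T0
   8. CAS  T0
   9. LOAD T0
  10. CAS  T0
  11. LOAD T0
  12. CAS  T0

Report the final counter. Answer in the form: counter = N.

1. LOAD T0 → mem=4 r[T0]=4 [LOAD]
2. LOAD T1 → mem=4 r[T1]=4 [LOAD]
3. CAS T1 → mem=5 r[T1]=4 [OK]
4. LOAD T1 → mem=5 r[T1]=5 [LOAD]
5. CAS T0 → mem=5 r[T0]=4 [RETRY]
6. CAS T1 → mem=6 r[T1]=5 [OK]
7. LOAD T0 → mem=6 r[T0]=6 [LOAD]
8. CAS T0 → mem=7 r[T0]=6 [OK]
9. LOAD T0 → mem=7 r[T0]=7 [LOAD]
10. CAS T0 → mem=8 r[T0]=7 [OK]
11. LOAD T0 → mem=8 r[T0]=8 [LOAD]
12. CAS T0 → mem=9 r[T0]=8 [OK]

counter = 9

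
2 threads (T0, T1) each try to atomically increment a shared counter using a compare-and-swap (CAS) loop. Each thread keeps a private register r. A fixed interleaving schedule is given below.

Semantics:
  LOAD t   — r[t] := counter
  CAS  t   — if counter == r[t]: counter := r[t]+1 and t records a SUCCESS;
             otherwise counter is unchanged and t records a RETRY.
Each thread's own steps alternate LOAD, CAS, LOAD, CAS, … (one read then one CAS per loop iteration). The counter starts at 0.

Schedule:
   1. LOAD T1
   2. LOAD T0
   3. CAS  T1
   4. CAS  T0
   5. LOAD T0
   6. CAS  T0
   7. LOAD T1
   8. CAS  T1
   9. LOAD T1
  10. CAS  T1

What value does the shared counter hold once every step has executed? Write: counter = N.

counter = 4

#1 T1 reads 0
#2 T0 reads 0
#3 T1 CAS(0→1) writes; counter now 1
#4 T0 CAS(0→1) fails; counter now 1
#5 T0 reads 1
#6 T0 CAS(1→2) writes; counter now 2
#7 T1 reads 2
#8 T1 CAS(2→3) writes; counter now 3
#9 T1 reads 3
#10 T1 CAS(3→4) writes; counter now 4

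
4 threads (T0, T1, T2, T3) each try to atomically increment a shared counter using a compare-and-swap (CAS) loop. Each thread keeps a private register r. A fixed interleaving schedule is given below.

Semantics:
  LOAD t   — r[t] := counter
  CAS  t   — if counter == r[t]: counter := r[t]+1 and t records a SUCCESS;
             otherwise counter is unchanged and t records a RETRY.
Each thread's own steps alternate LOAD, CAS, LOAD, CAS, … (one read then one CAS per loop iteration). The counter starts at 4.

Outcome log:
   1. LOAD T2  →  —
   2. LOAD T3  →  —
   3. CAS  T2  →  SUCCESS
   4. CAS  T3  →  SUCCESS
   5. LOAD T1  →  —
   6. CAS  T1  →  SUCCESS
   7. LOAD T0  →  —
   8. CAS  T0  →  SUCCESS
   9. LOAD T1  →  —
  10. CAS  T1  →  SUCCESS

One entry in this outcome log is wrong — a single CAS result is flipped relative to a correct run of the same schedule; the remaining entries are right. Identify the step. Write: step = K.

step = 4

Correct run:
   1) LOAD T2:  M=4  r_T2=4
   2) LOAD T3:  M=4  r_T3=4
   3) CAS  T2:  M=5  r_T2=4 ✓
   4) CAS  T3:  M=5  r_T3=4 ✗
   5) LOAD T1:  M=5  r_T1=5
   6) CAS  T1:  M=6  r_T1=5 ✓
   7) LOAD T0:  M=6  r_T0=6
   8) CAS  T0:  M=7  r_T0=6 ✓
   9) LOAD T1:  M=7  r_T1=7
  10) CAS  T1:  M=8  r_T1=7 ✓
Flip is step 4.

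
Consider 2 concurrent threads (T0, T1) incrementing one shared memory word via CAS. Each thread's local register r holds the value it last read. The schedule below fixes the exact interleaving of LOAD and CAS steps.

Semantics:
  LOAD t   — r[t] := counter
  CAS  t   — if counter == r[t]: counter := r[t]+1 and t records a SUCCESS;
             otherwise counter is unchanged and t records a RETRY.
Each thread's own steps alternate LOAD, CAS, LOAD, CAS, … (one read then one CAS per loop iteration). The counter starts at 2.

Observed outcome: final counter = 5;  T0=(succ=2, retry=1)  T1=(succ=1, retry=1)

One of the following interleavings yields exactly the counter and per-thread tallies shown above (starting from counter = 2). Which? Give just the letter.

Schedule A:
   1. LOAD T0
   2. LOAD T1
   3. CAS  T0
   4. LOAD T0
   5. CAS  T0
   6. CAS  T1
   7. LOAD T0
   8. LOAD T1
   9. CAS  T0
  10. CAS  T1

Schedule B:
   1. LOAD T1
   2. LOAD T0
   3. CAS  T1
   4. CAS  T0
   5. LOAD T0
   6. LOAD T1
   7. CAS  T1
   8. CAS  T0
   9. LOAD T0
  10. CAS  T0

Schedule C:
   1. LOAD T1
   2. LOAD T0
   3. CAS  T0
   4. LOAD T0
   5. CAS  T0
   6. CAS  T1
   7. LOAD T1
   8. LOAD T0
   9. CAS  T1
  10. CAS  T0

C

Simulating candidate C:
1. LOAD T1 → mem=2 r[T1]=2 [LOAD]
2. LOAD T0 → mem=2 r[T0]=2 [LOAD]
3. CAS T0 → mem=3 r[T0]=2 [OK]
4. LOAD T0 → mem=3 r[T0]=3 [LOAD]
5. CAS T0 → mem=4 r[T0]=3 [OK]
6. CAS T1 → mem=4 r[T1]=2 [RETRY]
7. LOAD T1 → mem=4 r[T1]=4 [LOAD]
8. LOAD T0 → mem=4 r[T0]=4 [LOAD]
9. CAS T1 → mem=5 r[T1]=4 [OK]
10. CAS T0 → mem=5 r[T0]=4 [RETRY]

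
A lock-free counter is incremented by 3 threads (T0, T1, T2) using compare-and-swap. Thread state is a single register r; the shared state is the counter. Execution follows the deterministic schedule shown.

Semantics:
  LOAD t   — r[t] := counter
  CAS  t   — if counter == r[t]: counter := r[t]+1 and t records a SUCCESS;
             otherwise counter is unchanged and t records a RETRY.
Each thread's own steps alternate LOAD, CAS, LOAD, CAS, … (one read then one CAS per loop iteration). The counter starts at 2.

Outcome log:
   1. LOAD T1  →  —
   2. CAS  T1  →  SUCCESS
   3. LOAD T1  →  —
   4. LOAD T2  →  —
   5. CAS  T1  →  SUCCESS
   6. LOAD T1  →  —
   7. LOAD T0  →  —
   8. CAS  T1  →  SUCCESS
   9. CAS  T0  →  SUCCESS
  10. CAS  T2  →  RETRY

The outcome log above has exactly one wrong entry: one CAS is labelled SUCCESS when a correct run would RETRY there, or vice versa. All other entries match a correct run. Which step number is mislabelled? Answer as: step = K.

step = 9

Correct run:
[1] T1.load  rd  (counter 2, T1.r 2)
[2] T1.cas  hit  (counter 3, T1.r 2)
[3] T1.load  rd  (counter 3, T1.r 3)
[4] T2.load  rd  (counter 3, T2.r 3)
[5] T1.cas  hit  (counter 4, T1.r 3)
[6] T1.load  rd  (counter 4, T1.r 4)
[7] T0.load  rd  (counter 4, T0.r 4)
[8] T1.cas  hit  (counter 5, T1.r 4)
[9] T0.cas  miss  (counter 5, T0.r 4)
[10] T2.cas  miss  (counter 5, T2.r 3)
Flip is step 9.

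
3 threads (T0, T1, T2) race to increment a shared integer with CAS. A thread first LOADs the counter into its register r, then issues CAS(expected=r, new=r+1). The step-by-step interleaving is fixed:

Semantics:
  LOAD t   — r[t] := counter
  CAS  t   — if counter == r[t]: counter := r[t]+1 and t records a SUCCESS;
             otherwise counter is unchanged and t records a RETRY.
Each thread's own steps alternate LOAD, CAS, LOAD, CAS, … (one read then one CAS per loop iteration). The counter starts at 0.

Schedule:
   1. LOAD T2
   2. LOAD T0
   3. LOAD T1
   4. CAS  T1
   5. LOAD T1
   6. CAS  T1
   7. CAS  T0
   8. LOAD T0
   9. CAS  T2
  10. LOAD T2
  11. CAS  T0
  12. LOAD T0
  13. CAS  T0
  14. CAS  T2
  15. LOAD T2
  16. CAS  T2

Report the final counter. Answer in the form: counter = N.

counter = 5

1. LOAD T2 → mem=0 r[T2]=0 [LOAD]
2. LOAD T0 → mem=0 r[T0]=0 [LOAD]
3. LOAD T1 → mem=0 r[T1]=0 [LOAD]
4. CAS T1 → mem=1 r[T1]=0 [OK]
5. LOAD T1 → mem=1 r[T1]=1 [LOAD]
6. CAS T1 → mem=2 r[T1]=1 [OK]
7. CAS T0 → mem=2 r[T0]=0 [RETRY]
8. LOAD T0 → mem=2 r[T0]=2 [LOAD]
9. CAS T2 → mem=2 r[T2]=0 [RETRY]
10. LOAD T2 → mem=2 r[T2]=2 [LOAD]
11. CAS T0 → mem=3 r[T0]=2 [OK]
12. LOAD T0 → mem=3 r[T0]=3 [LOAD]
13. CAS T0 → mem=4 r[T0]=3 [OK]
14. CAS T2 → mem=4 r[T2]=2 [RETRY]
15. LOAD T2 → mem=4 r[T2]=4 [LOAD]
16. CAS T2 → mem=5 r[T2]=4 [OK]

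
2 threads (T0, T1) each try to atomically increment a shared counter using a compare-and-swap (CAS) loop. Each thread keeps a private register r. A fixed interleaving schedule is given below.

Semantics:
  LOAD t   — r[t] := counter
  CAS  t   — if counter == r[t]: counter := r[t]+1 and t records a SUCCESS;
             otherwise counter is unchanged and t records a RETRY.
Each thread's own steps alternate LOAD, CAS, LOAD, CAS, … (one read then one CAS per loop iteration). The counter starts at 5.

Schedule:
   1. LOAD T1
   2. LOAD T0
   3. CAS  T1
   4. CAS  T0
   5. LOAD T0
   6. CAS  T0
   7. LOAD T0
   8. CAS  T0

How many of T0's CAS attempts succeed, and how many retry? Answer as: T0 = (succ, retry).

1. LOAD T1 → mem=5 r[T1]=5 [LOAD]
2. LOAD T0 → mem=5 r[T0]=5 [LOAD]
3. CAS T1 → mem=6 r[T1]=5 [OK]
4. CAS T0 → mem=6 r[T0]=5 [RETRY]
5. LOAD T0 → mem=6 r[T0]=6 [LOAD]
6. CAS T0 → mem=7 r[T0]=6 [OK]
7. LOAD T0 → mem=7 r[T0]=7 [LOAD]
8. CAS T0 → mem=8 r[T0]=7 [OK]

T0 = (2, 1)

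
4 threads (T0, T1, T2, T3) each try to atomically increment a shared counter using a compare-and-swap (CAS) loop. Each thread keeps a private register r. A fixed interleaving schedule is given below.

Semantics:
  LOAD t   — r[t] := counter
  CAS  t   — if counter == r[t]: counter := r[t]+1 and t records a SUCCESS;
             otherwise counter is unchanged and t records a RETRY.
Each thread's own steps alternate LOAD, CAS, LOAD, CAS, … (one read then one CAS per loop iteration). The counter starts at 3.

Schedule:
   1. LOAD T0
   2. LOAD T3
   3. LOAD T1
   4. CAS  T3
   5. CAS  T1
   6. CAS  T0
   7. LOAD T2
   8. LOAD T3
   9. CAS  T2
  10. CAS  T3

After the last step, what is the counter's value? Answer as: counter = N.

counter = 5

   1) LOAD T0:  M=3  r_T0=3
   2) LOAD T3:  M=3  r_T3=3
   3) LOAD T1:  M=3  r_T1=3
   4) CAS  T3:  M=4  r_T3=3 ✓
   5) CAS  T1:  M=4  r_T1=3 ✗
   6) CAS  T0:  M=4  r_T0=3 ✗
   7) LOAD T2:  M=4  r_T2=4
   8) LOAD T3:  M=4  r_T3=4
   9) CAS  T2:  M=5  r_T2=4 ✓
  10) CAS  T3:  M=5  r_T3=4 ✗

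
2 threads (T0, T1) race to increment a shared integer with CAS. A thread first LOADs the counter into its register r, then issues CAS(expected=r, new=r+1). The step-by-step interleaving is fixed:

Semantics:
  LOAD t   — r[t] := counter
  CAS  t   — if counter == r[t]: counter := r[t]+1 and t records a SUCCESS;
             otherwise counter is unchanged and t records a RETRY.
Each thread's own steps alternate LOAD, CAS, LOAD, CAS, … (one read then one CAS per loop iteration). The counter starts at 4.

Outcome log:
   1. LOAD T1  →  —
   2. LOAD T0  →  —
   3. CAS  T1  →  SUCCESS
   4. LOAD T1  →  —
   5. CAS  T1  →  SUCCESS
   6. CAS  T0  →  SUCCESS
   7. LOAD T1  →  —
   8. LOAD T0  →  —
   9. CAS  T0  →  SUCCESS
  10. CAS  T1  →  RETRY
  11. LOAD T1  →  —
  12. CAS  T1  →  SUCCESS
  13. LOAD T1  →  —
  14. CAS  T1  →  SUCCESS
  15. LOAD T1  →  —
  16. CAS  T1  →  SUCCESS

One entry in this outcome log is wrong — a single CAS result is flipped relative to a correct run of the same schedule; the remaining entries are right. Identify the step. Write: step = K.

Correct run:
1. LOAD T1 → mem=4 r[T1]=4 [LOAD]
2. LOAD T0 → mem=4 r[T0]=4 [LOAD]
3. CAS T1 → mem=5 r[T1]=4 [OK]
4. LOAD T1 → mem=5 r[T1]=5 [LOAD]
5. CAS T1 → mem=6 r[T1]=5 [OK]
6. CAS T0 → mem=6 r[T0]=4 [RETRY]
7. LOAD T1 → mem=6 r[T1]=6 [LOAD]
8. LOAD T0 → mem=6 r[T0]=6 [LOAD]
9. CAS T0 → mem=7 r[T0]=6 [OK]
10. CAS T1 → mem=7 r[T1]=6 [RETRY]
11. LOAD T1 → mem=7 r[T1]=7 [LOAD]
12. CAS T1 → mem=8 r[T1]=7 [OK]
13. LOAD T1 → mem=8 r[T1]=8 [LOAD]
14. CAS T1 → mem=9 r[T1]=8 [OK]
15. LOAD T1 → mem=9 r[T1]=9 [LOAD]
16. CAS T1 → mem=10 r[T1]=9 [OK]
Log disagrees first at step 6.

step = 6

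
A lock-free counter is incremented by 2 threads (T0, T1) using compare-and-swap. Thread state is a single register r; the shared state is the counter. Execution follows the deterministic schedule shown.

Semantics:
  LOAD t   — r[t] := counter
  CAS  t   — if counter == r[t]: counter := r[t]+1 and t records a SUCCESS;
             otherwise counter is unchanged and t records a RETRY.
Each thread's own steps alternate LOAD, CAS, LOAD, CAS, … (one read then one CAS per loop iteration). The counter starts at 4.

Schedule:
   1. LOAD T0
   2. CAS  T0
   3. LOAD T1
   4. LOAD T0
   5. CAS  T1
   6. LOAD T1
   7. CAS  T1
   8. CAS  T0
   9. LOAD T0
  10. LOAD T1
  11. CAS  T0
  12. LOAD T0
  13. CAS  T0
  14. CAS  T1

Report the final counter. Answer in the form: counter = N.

counter = 9

#1 T0 reads 4
#2 T0 CAS(4→5) writes; counter now 5
#3 T1 reads 5
#4 T0 reads 5
#5 T1 CAS(5→6) writes; counter now 6
#6 T1 reads 6
#7 T1 CAS(6→7) writes; counter now 7
#8 T0 CAS(5→6) fails; counter now 7
#9 T0 reads 7
#10 T1 reads 7
#11 T0 CAS(7→8) writes; counter now 8
#12 T0 reads 8
#13 T0 CAS(8→9) writes; counter now 9
#14 T1 CAS(7→8) fails; counter now 9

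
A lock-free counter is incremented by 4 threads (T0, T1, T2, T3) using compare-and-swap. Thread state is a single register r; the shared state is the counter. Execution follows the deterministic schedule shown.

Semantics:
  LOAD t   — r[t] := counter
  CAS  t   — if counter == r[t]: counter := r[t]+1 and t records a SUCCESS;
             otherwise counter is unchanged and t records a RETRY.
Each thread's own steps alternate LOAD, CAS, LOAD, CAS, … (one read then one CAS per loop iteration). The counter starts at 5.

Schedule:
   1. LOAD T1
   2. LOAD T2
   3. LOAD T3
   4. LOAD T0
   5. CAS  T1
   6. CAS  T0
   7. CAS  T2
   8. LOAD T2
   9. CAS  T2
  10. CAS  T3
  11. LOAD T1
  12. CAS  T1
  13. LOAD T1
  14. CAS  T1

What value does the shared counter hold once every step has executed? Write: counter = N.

   1) LOAD T1:  M=5  r_T1=5
   2) LOAD T2:  M=5  r_T2=5
   3) LOAD T3:  M=5  r_T3=5
   4) LOAD T0:  M=5  r_T0=5
   5) CAS  T1:  M=6  r_T1=5 ✓
   6) CAS  T0:  M=6  r_T0=5 ✗
   7) CAS  T2:  M=6  r_T2=5 ✗
   8) LOAD T2:  M=6  r_T2=6
   9) CAS  T2:  M=7  r_T2=6 ✓
  10) CAS  T3:  M=7  r_T3=5 ✗
  11) LOAD T1:  M=7  r_T1=7
  12) CAS  T1:  M=8  r_T1=7 ✓
  13) LOAD T1:  M=8  r_T1=8
  14) CAS  T1:  M=9  r_T1=8 ✓

counter = 9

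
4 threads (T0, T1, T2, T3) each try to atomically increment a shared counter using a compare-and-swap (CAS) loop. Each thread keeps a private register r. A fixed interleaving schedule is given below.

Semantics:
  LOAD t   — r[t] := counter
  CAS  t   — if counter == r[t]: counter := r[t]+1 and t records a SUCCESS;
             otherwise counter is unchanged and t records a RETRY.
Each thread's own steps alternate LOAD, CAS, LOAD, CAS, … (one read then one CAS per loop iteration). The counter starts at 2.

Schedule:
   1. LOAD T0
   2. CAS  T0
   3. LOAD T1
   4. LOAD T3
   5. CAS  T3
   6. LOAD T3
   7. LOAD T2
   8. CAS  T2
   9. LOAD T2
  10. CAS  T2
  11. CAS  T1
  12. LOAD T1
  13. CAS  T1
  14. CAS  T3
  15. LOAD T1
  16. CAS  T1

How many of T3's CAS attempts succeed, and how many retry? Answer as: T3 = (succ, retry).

T3 = (1, 1)

T0 LOAD — after: cnt=2, r=2 — load
T0 CAS — after: cnt=3, r=2 — ok
T1 LOAD — after: cnt=3, r=3 — load
T3 LOAD — after: cnt=3, r=3 — load
T3 CAS — after: cnt=4, r=3 — ok
T3 LOAD — after: cnt=4, r=4 — load
T2 LOAD — after: cnt=4, r=4 — load
T2 CAS — after: cnt=5, r=4 — ok
T2 LOAD — after: cnt=5, r=5 — load
T2 CAS — after: cnt=6, r=5 — ok
T1 CAS — after: cnt=6, r=3 — retry
T1 LOAD — after: cnt=6, r=6 — load
T1 CAS — after: cnt=7, r=6 — ok
T3 CAS — after: cnt=7, r=4 — retry
T1 LOAD — after: cnt=7, r=7 — load
T1 CAS — after: cnt=8, r=7 — ok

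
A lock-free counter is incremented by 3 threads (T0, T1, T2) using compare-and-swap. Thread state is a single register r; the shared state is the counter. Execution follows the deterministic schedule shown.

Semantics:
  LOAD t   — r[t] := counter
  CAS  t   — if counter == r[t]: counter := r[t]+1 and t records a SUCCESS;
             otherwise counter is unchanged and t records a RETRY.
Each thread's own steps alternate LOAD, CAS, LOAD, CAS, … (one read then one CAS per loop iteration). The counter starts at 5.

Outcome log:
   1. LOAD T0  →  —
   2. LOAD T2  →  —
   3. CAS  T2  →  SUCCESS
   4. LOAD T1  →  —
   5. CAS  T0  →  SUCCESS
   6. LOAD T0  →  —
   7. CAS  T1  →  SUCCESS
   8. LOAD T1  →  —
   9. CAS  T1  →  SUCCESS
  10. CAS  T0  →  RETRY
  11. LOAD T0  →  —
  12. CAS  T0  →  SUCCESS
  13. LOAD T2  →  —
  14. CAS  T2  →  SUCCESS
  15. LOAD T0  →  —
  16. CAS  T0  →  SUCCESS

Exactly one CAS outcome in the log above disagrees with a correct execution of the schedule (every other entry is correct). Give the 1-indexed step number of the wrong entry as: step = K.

Correct run:
#1 T0 reads 5
#2 T2 reads 5
#3 T2 CAS(5→6) writes; counter now 6
#4 T1 reads 6
#5 T0 CAS(5→6) fails; counter now 6
#6 T0 reads 6
#7 T1 CAS(6→7) writes; counter now 7
#8 T1 reads 7
#9 T1 CAS(7→8) writes; counter now 8
#10 T0 CAS(6→7) fails; counter now 8
#11 T0 reads 8
#12 T0 CAS(8→9) writes; counter now 9
#13 T2 reads 9
#14 T2 CAS(9→10) writes; counter now 10
#15 T0 reads 10
#16 T0 CAS(10→11) writes; counter now 11
Log disagrees first at step 5.

step = 5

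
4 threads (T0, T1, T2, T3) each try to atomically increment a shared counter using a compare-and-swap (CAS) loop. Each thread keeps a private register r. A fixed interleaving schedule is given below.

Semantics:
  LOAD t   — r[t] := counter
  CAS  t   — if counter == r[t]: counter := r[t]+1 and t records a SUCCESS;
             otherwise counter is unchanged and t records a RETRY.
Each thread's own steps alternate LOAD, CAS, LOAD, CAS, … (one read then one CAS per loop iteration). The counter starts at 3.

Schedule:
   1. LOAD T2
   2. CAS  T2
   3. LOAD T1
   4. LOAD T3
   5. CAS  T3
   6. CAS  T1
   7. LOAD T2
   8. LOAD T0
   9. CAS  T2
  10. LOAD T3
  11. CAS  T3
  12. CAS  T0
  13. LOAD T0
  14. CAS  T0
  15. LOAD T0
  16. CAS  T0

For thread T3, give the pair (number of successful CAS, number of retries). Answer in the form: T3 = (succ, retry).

T2 LOAD — after: cnt=3, r=3 — load
T2 CAS — after: cnt=4, r=3 — ok
T1 LOAD — after: cnt=4, r=4 — load
T3 LOAD — after: cnt=4, r=4 — load
T3 CAS — after: cnt=5, r=4 — ok
T1 CAS — after: cnt=5, r=4 — retry
T2 LOAD — after: cnt=5, r=5 — load
T0 LOAD — after: cnt=5, r=5 — load
T2 CAS — after: cnt=6, r=5 — ok
T3 LOAD — after: cnt=6, r=6 — load
T3 CAS — after: cnt=7, r=6 — ok
T0 CAS — after: cnt=7, r=5 — retry
T0 LOAD — after: cnt=7, r=7 — load
T0 CAS — after: cnt=8, r=7 — ok
T0 LOAD — after: cnt=8, r=8 — load
T0 CAS — after: cnt=9, r=8 — ok

T3 = (2, 0)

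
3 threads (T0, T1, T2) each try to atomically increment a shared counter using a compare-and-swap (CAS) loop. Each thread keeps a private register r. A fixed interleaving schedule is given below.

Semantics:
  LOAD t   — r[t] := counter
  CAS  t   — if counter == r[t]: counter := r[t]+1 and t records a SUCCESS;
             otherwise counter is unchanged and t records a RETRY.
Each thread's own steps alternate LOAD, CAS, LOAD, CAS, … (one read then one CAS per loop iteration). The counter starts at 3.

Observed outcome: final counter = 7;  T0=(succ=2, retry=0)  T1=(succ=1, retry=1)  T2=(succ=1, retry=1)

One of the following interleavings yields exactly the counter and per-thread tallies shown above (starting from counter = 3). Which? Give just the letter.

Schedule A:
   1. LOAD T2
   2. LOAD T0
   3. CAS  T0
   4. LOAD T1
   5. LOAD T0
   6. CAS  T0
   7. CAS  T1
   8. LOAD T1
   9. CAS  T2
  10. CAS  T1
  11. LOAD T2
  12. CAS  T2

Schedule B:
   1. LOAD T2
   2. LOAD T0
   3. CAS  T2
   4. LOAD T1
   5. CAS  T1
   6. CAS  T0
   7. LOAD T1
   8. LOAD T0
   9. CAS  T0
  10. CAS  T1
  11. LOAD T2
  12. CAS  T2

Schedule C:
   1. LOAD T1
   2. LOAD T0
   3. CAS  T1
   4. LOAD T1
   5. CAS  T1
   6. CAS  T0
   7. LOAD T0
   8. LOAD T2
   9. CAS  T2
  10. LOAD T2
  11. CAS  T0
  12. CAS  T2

A

Simulating candidate A:
[1] T2.load  rd  (counter 3, T2.r 3)
[2] T0.load  rd  (counter 3, T0.r 3)
[3] T0.cas  hit  (counter 4, T0.r 3)
[4] T1.load  rd  (counter 4, T1.r 4)
[5] T0.load  rd  (counter 4, T0.r 4)
[6] T0.cas  hit  (counter 5, T0.r 4)
[7] T1.cas  miss  (counter 5, T1.r 4)
[8] T1.load  rd  (counter 5, T1.r 5)
[9] T2.cas  miss  (counter 5, T2.r 3)
[10] T1.cas  hit  (counter 6, T1.r 5)
[11] T2.load  rd  (counter 6, T2.r 6)
[12] T2.cas  hit  (counter 7, T2.r 6)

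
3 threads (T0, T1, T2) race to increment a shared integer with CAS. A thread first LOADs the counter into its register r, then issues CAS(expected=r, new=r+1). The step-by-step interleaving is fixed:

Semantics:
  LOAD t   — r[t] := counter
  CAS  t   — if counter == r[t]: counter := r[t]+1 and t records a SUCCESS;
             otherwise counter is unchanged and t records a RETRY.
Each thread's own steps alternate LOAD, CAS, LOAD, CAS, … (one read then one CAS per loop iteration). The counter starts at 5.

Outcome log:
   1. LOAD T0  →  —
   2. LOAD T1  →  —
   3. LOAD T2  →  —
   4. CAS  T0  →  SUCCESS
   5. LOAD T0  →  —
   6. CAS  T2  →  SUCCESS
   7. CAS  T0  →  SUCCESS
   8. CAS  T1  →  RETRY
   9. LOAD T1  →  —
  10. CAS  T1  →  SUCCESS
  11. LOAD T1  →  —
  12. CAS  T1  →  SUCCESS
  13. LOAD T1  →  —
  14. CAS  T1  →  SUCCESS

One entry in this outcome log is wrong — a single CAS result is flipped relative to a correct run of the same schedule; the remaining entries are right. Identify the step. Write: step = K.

Correct run:
T0 LOAD — after: cnt=5, r=5 — load
T1 LOAD — after: cnt=5, r=5 — load
T2 LOAD — after: cnt=5, r=5 — load
T0 CAS — after: cnt=6, r=5 — ok
T0 LOAD — after: cnt=6, r=6 — load
T2 CAS — after: cnt=6, r=5 — retry
T0 CAS — after: cnt=7, r=6 — ok
T1 CAS — after: cnt=7, r=5 — retry
T1 LOAD — after: cnt=7, r=7 — load
T1 CAS — after: cnt=8, r=7 — ok
T1 LOAD — after: cnt=8, r=8 — load
T1 CAS — after: cnt=9, r=8 — ok
T1 LOAD — after: cnt=9, r=9 — load
T1 CAS — after: cnt=10, r=9 — ok
Mismatch at 6.

step = 6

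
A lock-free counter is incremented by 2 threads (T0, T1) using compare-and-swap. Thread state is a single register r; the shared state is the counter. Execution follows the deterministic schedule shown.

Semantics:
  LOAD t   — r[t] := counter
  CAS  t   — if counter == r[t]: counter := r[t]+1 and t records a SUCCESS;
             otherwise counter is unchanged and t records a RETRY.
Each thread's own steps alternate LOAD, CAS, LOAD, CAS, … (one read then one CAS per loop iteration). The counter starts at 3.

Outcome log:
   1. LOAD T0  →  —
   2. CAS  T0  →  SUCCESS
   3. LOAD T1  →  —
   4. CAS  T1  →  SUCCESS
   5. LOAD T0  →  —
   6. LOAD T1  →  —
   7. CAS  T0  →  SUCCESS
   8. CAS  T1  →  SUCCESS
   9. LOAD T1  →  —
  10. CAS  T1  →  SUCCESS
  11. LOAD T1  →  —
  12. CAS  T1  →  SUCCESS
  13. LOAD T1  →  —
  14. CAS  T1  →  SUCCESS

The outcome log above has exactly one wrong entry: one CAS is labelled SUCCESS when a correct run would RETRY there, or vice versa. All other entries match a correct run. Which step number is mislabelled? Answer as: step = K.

Correct run:
   1) LOAD T0:  M=3  r_T0=3
   2) CAS  T0:  M=4  r_T0=3 ✓
   3) LOAD T1:  M=4  r_T1=4
   4) CAS  T1:  M=5  r_T1=4 ✓
   5) LOAD T0:  M=5  r_T0=5
   6) LOAD T1:  M=5  r_T1=5
   7) CAS  T0:  M=6  r_T0=5 ✓
   8) CAS  T1:  M=6  r_T1=5 ✗
   9) LOAD T1:  M=6  r_T1=6
  10) CAS  T1:  M=7  r_T1=6 ✓
  11) LOAD T1:  M=7  r_T1=7
  12) CAS  T1:  M=8  r_T1=7 ✓
  13) LOAD T1:  M=8  r_T1=8
  14) CAS  T1:  M=9  r_T1=8 ✓
Flip is step 8.

step = 8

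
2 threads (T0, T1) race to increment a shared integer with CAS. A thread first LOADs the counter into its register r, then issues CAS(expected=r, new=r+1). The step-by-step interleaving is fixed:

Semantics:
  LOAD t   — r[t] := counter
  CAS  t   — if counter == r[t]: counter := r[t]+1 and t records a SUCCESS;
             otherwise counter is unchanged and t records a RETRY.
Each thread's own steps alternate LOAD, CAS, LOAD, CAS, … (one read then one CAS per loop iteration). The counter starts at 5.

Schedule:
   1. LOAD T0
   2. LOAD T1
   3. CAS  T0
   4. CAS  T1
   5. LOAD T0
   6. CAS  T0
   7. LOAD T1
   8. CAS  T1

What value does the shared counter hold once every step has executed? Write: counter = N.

1. LOAD T0 → mem=5 r[T0]=5 [LOAD]
2. LOAD T1 → mem=5 r[T1]=5 [LOAD]
3. CAS T0 → mem=6 r[T0]=5 [OK]
4. CAS T1 → mem=6 r[T1]=5 [RETRY]
5. LOAD T0 → mem=6 r[T0]=6 [LOAD]
6. CAS T0 → mem=7 r[T0]=6 [OK]
7. LOAD T1 → mem=7 r[T1]=7 [LOAD]
8. CAS T1 → mem=8 r[T1]=7 [OK]

counter = 8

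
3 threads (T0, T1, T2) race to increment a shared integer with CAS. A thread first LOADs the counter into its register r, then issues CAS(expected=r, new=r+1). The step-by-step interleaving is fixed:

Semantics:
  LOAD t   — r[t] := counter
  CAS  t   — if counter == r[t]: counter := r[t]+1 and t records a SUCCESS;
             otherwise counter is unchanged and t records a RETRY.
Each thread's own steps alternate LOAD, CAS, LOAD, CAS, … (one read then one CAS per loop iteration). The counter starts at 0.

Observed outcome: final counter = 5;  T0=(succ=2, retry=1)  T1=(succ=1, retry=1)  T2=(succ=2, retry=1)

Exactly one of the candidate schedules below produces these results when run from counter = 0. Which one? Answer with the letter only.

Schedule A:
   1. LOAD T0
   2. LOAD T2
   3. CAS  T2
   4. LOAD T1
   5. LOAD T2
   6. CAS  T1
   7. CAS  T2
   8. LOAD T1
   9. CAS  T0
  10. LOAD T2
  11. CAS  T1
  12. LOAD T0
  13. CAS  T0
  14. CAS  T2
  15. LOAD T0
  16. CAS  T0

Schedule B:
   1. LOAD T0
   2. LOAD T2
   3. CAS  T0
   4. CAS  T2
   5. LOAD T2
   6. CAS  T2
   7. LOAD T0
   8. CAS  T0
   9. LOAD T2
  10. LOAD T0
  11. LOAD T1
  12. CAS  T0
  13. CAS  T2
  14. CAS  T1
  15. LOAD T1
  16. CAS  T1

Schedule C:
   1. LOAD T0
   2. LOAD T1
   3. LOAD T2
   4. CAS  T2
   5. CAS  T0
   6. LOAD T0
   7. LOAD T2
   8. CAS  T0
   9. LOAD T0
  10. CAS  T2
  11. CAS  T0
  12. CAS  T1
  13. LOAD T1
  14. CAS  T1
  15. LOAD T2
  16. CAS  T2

C

Simulating candidate C:
   1) LOAD T0:  M=0  r_T0=0
   2) LOAD T1:  M=0  r_T1=0
   3) LOAD T2:  M=0  r_T2=0
   4) CAS  T2:  M=1  r_T2=0 ✓
   5) CAS  T0:  M=1  r_T0=0 ✗
   6) LOAD T0:  M=1  r_T0=1
   7) LOAD T2:  M=1  r_T2=1
   8) CAS  T0:  M=2  r_T0=1 ✓
   9) LOAD T0:  M=2  r_T0=2
  10) CAS  T2:  M=2  r_T2=1 ✗
  11) CAS  T0:  M=3  r_T0=2 ✓
  12) CAS  T1:  M=3  r_T1=0 ✗
  13) LOAD T1:  M=3  r_T1=3
  14) CAS  T1:  M=4  r_T1=3 ✓
  15) LOAD T2:  M=4  r_T2=4
  16) CAS  T2:  M=5  r_T2=4 ✓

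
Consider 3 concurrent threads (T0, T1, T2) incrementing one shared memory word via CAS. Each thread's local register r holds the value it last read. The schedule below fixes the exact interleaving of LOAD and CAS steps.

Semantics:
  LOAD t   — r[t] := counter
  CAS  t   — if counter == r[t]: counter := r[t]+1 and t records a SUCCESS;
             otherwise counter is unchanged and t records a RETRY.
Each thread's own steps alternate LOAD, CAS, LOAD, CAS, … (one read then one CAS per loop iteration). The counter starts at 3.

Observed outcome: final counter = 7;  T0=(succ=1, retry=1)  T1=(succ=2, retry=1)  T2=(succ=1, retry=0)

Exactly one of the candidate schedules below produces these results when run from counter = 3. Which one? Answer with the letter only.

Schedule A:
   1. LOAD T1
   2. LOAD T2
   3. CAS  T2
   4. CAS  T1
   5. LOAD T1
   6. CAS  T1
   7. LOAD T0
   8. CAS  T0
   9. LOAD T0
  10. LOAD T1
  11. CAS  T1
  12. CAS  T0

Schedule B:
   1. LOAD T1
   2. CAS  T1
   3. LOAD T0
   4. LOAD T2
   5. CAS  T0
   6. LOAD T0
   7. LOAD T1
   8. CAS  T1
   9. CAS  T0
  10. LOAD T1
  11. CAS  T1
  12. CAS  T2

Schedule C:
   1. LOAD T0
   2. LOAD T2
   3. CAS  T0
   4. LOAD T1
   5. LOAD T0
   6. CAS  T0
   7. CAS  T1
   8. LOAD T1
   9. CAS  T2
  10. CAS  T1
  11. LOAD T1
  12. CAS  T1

A

Run A:
1. LOAD T1 → mem=3 r[T1]=3 [LOAD]
2. LOAD T2 → mem=3 r[T2]=3 [LOAD]
3. CAS T2 → mem=4 r[T2]=3 [OK]
4. CAS T1 → mem=4 r[T1]=3 [RETRY]
5. LOAD T1 → mem=4 r[T1]=4 [LOAD]
6. CAS T1 → mem=5 r[T1]=4 [OK]
7. LOAD T0 → mem=5 r[T0]=5 [LOAD]
8. CAS T0 → mem=6 r[T0]=5 [OK]
9. LOAD T0 → mem=6 r[T0]=6 [LOAD]
10. LOAD T1 → mem=6 r[T1]=6 [LOAD]
11. CAS T1 → mem=7 r[T1]=6 [OK]
12. CAS T0 → mem=7 r[T0]=6 [RETRY]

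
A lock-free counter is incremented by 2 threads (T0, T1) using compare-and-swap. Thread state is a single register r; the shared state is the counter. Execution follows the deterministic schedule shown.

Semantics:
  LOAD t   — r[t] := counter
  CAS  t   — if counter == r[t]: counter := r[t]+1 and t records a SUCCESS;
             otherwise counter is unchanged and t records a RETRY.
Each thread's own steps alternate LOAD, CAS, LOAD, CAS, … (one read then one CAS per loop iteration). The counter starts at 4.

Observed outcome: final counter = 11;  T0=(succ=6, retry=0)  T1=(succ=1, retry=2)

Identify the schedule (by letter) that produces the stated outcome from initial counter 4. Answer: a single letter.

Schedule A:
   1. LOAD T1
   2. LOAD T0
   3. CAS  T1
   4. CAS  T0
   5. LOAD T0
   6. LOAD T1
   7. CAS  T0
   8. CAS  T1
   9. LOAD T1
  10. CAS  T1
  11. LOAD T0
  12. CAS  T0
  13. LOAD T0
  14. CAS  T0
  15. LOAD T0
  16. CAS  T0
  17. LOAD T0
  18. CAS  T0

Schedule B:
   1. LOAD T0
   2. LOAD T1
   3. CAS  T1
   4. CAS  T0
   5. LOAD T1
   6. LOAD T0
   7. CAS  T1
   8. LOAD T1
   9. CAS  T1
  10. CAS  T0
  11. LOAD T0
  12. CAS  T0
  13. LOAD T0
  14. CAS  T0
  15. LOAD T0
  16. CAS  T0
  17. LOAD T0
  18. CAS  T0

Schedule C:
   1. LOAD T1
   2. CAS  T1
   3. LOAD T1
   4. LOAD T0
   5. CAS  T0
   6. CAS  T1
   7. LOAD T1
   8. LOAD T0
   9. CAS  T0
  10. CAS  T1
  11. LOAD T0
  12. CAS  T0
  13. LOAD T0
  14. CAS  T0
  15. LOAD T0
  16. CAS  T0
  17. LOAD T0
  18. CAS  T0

Simulating candidate C:
T1 LOAD — after: cnt=4, r=4 — load
T1 CAS — after: cnt=5, r=4 — ok
T1 LOAD — after: cnt=5, r=5 — load
T0 LOAD — after: cnt=5, r=5 — load
T0 CAS — after: cnt=6, r=5 — ok
T1 CAS — after: cnt=6, r=5 — retry
T1 LOAD — after: cnt=6, r=6 — load
T0 LOAD — after: cnt=6, r=6 — load
T0 CAS — after: cnt=7, r=6 — ok
T1 CAS — after: cnt=7, r=6 — retry
T0 LOAD — after: cnt=7, r=7 — load
T0 CAS — after: cnt=8, r=7 — ok
T0 LOAD — after: cnt=8, r=8 — load
T0 CAS — after: cnt=9, r=8 — ok
T0 LOAD — after: cnt=9, r=9 — load
T0 CAS — after: cnt=10, r=9 — ok
T0 LOAD — after: cnt=10, r=10 — load
T0 CAS — after: cnt=11, r=10 — ok

C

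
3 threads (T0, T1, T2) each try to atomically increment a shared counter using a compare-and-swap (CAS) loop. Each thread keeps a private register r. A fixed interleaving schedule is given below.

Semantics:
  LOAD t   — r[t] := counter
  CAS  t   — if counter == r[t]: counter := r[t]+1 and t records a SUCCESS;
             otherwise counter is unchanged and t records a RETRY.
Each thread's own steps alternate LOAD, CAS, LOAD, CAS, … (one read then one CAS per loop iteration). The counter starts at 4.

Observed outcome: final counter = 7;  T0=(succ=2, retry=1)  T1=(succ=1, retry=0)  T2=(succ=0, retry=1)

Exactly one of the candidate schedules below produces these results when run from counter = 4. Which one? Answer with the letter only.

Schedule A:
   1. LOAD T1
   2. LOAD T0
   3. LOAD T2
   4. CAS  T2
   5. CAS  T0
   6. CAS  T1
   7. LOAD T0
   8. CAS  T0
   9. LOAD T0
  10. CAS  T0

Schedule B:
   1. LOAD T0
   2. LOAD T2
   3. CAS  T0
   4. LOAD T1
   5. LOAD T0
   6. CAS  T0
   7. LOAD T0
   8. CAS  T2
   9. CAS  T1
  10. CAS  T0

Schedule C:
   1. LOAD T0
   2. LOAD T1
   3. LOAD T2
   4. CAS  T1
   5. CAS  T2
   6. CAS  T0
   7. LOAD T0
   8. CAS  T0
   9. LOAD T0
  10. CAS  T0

C

Simulating candidate C:
T0 LOAD — after: cnt=4, r=4 — load
T1 LOAD — after: cnt=4, r=4 — load
T2 LOAD — after: cnt=4, r=4 — load
T1 CAS — after: cnt=5, r=4 — ok
T2 CAS — after: cnt=5, r=4 — retry
T0 CAS — after: cnt=5, r=4 — retry
T0 LOAD — after: cnt=5, r=5 — load
T0 CAS — after: cnt=6, r=5 — ok
T0 LOAD — after: cnt=6, r=6 — load
T0 CAS — after: cnt=7, r=6 — ok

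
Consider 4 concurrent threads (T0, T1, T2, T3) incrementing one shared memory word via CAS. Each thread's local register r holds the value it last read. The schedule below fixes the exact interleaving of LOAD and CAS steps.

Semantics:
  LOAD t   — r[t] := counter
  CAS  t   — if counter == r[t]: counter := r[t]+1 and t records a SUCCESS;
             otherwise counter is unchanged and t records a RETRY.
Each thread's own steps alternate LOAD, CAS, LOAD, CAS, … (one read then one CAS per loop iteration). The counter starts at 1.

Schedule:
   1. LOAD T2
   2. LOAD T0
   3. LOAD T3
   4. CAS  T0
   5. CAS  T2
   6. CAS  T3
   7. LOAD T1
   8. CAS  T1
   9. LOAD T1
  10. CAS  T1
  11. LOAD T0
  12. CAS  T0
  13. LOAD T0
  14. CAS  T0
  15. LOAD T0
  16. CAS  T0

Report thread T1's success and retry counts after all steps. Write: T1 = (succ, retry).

T1 = (2, 0)

#1 T2 reads 1
#2 T0 reads 1
#3 T3 reads 1
#4 T0 CAS(1→2) writes; counter now 2
#5 T2 CAS(1→2) fails; counter now 2
#6 T3 CAS(1→2) fails; counter now 2
#7 T1 reads 2
#8 T1 CAS(2→3) writes; counter now 3
#9 T1 reads 3
#10 T1 CAS(3→4) writes; counter now 4
#11 T0 reads 4
#12 T0 CAS(4→5) writes; counter now 5
#13 T0 reads 5
#14 T0 CAS(5→6) writes; counter now 6
#15 T0 reads 6
#16 T0 CAS(6→7) writes; counter now 7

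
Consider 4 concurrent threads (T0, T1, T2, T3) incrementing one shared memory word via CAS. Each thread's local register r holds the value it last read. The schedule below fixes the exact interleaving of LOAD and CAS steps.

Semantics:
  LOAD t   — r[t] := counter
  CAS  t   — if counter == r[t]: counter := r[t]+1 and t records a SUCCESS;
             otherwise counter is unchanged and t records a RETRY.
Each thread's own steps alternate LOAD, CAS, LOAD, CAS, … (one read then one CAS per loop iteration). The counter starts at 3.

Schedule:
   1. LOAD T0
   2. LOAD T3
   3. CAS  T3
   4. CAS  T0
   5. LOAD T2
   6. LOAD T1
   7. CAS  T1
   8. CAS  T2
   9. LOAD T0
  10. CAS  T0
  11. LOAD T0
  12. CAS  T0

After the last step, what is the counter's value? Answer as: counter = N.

#1 T0 reads 3
#2 T3 reads 3
#3 T3 CAS(3→4) writes; counter now 4
#4 T0 CAS(3→4) fails; counter now 4
#5 T2 reads 4
#6 T1 reads 4
#7 T1 CAS(4→5) writes; counter now 5
#8 T2 CAS(4→5) fails; counter now 5
#9 T0 reads 5
#10 T0 CAS(5→6) writes; counter now 6
#11 T0 reads 6
#12 T0 CAS(6→7) writes; counter now 7

counter = 7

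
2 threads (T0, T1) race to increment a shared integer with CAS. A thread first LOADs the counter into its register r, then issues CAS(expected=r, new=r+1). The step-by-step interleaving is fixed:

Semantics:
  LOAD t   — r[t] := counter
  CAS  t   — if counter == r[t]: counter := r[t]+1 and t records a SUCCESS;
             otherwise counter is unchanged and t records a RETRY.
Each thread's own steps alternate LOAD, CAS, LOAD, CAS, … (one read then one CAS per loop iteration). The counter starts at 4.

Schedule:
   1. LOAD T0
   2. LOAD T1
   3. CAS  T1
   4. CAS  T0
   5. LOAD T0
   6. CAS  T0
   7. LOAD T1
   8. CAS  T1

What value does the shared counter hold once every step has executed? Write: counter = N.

counter = 7

step 1: T0 LOAD ⇒ load; ctr=4 reg=4
step 2: T1 LOAD ⇒ load; ctr=4 reg=4
step 3: T1 CAS ⇒ ok; ctr=5 reg=4
step 4: T0 CAS ⇒ retry; ctr=5 reg=4
step 5: T0 LOAD ⇒ load; ctr=5 reg=5
step 6: T0 CAS ⇒ ok; ctr=6 reg=5
step 7: T1 LOAD ⇒ load; ctr=6 reg=6
step 8: T1 CAS ⇒ ok; ctr=7 reg=6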